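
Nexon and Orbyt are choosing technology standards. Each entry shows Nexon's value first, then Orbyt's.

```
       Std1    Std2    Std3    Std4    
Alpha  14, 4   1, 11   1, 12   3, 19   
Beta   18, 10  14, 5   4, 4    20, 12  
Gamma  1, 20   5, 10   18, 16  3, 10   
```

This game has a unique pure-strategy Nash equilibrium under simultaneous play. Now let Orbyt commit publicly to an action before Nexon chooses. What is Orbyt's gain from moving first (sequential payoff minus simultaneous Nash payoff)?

Solve by backward induction (Orbyt leads).
- Std1: BR = Beta, leader payoff 10.
- Std2: BR = Beta, leader payoff 5.
- Std3: BR = Gamma, leader payoff 16.
- Std4: BR = Beta, leader payoff 12.
Maximizing over 10, 5, 16, 12, Orbyt chooses Std3. Subgame-perfect outcome: (Gamma, Std3) with payoffs (18, 16).
Now find the simultaneous Nash equilibrium.
Nexon's best replies: Std1→Beta; Std2→Beta; Std3→Gamma; Std4→Beta.
Orbyt's best replies: Alpha→Std4; Beta→Std4; Gamma→Std1.
The unique mutual best reply is (Beta, Std4), giving (20, 12).
Orbyt's commitment gain: 16 − 12 = 4.

4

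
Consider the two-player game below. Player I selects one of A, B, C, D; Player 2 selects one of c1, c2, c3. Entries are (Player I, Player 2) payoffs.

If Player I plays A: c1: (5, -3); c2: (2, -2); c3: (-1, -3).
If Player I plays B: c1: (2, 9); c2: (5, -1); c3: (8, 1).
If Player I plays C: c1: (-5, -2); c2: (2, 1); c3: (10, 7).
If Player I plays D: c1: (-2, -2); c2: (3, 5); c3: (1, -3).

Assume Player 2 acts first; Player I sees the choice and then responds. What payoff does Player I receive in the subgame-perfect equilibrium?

Player I best-responds to each possible Player 2 move:
- c1 → Player I plays A (best of 5, 2, -5, -2); Player 2 gets -3.
- c2 → Player I plays B (best of 2, 5, 2, 3); Player 2 gets -1.
- c3 → Player I plays C (best of -1, 8, 10, 1); Player 2 gets 7.
Among -3, -1, 7, the best is 7 at c3. Subgame-perfect outcome: (C, c3) with payoffs (10, 7).

10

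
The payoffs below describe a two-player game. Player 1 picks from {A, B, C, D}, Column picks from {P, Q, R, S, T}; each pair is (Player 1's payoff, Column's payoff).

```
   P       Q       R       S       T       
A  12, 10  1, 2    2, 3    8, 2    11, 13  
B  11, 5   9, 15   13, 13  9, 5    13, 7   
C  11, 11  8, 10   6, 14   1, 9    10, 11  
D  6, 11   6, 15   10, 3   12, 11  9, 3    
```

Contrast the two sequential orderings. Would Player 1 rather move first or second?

If Player 1 leads: Column's best replies are A→T, B→Q, C→R, D→Q; Player 1's induced payoffs 11, 9, 6, 6; outcome (A, T), payoffs (11, 13).
If Column leads: Player 1's best replies are P→A, Q→B, R→B, S→D, T→B; Column's induced payoffs 10, 15, 13, 11, 7; outcome (B, Q), payoffs (9, 15).
Player 1 gets 11 moving first and 9 moving second, so Player 1 prefers to move first.

first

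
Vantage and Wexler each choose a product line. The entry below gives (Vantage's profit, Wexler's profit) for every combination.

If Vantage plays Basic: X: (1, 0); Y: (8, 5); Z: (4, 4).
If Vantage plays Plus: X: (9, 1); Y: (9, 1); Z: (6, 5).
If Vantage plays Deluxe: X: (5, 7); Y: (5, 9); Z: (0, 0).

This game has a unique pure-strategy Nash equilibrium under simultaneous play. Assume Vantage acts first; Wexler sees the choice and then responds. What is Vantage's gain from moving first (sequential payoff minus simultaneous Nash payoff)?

2

Backward induction with Vantage moving first.
- Basic: Wexler compares 0, 5, 4 and picks Y; Vantage would get 8.
- Plus: Wexler compares 1, 1, 5 and picks Z; Vantage would get 6.
- Deluxe: Wexler compares 7, 9, 0 and picks Y; Vantage would get 5.
Vantage's induced payoffs are 8, 6, 5, so Vantage commits to Basic. Subgame-perfect outcome: (Basic, Y) with payoffs (8, 5).
Under simultaneous play:
Vantage's best replies: X→Plus; Y→Plus; Z→Plus.
Wexler's best replies: Basic→Y; Plus→Z; Deluxe→Y.
The unique mutual best reply is (Plus, Z), giving (6, 5).
Vantage's commitment gain: 8 − 6 = 2.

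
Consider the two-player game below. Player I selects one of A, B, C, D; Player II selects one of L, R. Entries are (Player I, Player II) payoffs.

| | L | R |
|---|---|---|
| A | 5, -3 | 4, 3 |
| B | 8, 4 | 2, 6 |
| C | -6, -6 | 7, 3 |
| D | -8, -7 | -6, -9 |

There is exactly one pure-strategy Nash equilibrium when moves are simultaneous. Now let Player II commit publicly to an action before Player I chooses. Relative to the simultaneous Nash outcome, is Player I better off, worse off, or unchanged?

Work backward from Player I's decision.
- L: BR = B, leader payoff 4.
- R: BR = C, leader payoff 3.
Maximizing over 4, 3, Player II chooses L. Subgame-perfect outcome: (B, L) with payoffs (8, 4).
Under simultaneous play:
Player I's best replies: L→B; R→C.
Player II's best replies: A→R; B→R; C→R; D→L.
The unique mutual best reply is (C, R), giving (7, 3).
Player I earns 8 sequentially versus 7 at the Nash outcome: better off.

better off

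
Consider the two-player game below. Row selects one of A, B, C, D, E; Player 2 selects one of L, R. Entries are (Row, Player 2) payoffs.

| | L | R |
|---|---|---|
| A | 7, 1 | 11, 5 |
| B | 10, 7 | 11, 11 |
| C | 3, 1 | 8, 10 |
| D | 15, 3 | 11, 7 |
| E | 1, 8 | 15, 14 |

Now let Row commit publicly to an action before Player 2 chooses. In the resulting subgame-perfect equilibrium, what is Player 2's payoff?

14

Backward induction with Row moving first.
- A: Player 2 compares 1, 5 and picks R; Row would get 11.
- B: Player 2 compares 7, 11 and picks R; Row would get 11.
- C: Player 2 compares 1, 10 and picks R; Row would get 8.
- D: Player 2 compares 3, 7 and picks R; Row would get 11.
- E: Player 2 compares 8, 14 and picks R; Row would get 15.
Maximizing over 11, 11, 8, 11, 15, Row chooses E. Subgame-perfect outcome: (E, R) with payoffs (15, 14).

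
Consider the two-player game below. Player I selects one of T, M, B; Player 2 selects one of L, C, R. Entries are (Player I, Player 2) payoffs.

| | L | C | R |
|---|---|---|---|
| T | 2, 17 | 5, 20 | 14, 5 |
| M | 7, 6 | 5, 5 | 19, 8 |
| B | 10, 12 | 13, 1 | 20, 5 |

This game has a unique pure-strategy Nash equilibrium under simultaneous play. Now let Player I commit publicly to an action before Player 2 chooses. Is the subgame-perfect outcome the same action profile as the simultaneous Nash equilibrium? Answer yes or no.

no

Work backward from Player 2's decision.
- T: BR = C, leader payoff 5.
- M: BR = R, leader payoff 19.
- B: BR = L, leader payoff 10.
Player I's induced payoffs are 5, 19, 10, so Player I commits to M. Subgame-perfect outcome: (M, R) with payoffs (19, 8).
For the simultaneous game, intersect best replies.
Player I's best replies: L→B; C→B; R→B.
Player 2's best replies: T→C; M→R; B→L.
The unique mutual best reply is (B, L), giving (10, 12).
Sequential outcome (M, R) differs from the Nash profile (B, L).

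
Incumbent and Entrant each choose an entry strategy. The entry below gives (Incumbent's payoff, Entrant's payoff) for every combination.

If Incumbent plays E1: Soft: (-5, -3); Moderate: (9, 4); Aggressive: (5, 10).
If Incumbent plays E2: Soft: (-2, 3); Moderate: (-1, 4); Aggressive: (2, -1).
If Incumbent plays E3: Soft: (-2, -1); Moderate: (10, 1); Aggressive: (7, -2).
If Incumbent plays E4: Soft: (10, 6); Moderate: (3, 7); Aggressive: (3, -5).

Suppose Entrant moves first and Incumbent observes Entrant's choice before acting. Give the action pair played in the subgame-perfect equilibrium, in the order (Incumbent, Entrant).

Work backward from Incumbent's decision.
- Soft: Incumbent compares -5, -2, -2, 10 and picks E4; Entrant would get 6.
- Moderate: Incumbent compares 9, -1, 10, 3 and picks E3; Entrant would get 1.
- Aggressive: Incumbent compares 5, 2, 7, 3 and picks E3; Entrant would get -2.
Among 6, 1, -2, the best is 6 at Soft. Subgame-perfect outcome: (E4, Soft) with payoffs (10, 6).

(E4, Soft)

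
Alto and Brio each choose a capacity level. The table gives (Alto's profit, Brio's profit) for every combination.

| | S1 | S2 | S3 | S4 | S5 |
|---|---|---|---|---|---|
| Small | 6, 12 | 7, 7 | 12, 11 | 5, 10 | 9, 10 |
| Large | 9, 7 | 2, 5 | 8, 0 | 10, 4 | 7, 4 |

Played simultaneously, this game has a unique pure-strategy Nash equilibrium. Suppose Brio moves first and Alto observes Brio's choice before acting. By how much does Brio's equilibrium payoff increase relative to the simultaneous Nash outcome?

4

Alto best-responds to each possible Brio move:
- S1: Alto compares 6, 9 and picks Large; Brio would get 7.
- S2: Alto compares 7, 2 and picks Small; Brio would get 7.
- S3: Alto compares 12, 8 and picks Small; Brio would get 11.
- S4: Alto compares 5, 10 and picks Large; Brio would get 4.
- S5: Alto compares 9, 7 and picks Small; Brio would get 10.
Among 7, 7, 11, 4, 10, the best is 11 at S3. Subgame-perfect outcome: (Small, S3) with payoffs (12, 11).
Under simultaneous play:
Alto's best replies: S1→Large; S2→Small; S3→Small; S4→Large; S5→Small.
Brio's best replies: Small→S1; Large→S1.
Only (Large, S1) has each player best-responding; Nash payoffs (9, 7).
Brio's commitment gain: 11 − 7 = 4.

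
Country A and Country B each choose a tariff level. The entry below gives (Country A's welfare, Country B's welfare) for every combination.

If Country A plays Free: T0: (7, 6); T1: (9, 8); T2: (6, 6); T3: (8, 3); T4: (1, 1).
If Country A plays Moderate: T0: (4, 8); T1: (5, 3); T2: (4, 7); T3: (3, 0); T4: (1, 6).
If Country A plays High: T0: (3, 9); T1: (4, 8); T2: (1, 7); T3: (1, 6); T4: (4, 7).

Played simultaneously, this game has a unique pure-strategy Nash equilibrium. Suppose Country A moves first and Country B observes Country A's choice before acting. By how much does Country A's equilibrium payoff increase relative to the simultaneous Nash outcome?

Backward induction with Country A moving first.
- Free: BR = T1, leader payoff 9.
- Moderate: BR = T0, leader payoff 4.
- High: BR = T0, leader payoff 3.
Maximizing over 9, 4, 3, Country A chooses Free. Subgame-perfect outcome: (Free, T1) with payoffs (9, 8).
For the simultaneous game, intersect best replies.
Country A's best replies: T0→Free; T1→Free; T2→Free; T3→Free; T4→High.
Country B's best replies: Free→T1; Moderate→T0; High→T0.
Only (Free, T1) has each player best-responding; Nash payoffs (9, 8).
Country A's commitment gain: 9 − 9 = 0.

0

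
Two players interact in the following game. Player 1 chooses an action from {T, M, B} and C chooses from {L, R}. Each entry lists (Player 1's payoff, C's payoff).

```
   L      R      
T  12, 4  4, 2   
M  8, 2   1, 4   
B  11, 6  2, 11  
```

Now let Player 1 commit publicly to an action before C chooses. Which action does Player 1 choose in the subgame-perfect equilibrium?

T

Backward induction with Player 1 moving first.
- T → C plays L (best of 4, 2); Player 1 gets 12.
- M → C plays R (best of 2, 4); Player 1 gets 1.
- B → C plays R (best of 6, 11); Player 1 gets 2.
Player 1's induced payoffs are 12, 1, 2, so Player 1 commits to T. Subgame-perfect outcome: (T, L) with payoffs (12, 4).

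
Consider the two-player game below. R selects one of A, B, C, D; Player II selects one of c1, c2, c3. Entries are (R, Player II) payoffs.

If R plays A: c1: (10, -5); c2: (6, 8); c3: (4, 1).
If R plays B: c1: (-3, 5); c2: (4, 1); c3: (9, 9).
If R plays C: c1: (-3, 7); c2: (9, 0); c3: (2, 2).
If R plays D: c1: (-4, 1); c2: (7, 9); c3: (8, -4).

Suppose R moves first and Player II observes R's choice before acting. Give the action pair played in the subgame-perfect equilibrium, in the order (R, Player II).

(B, c3)

Solve by backward induction (R leads).
- A → Player II plays c2 (best of -5, 8, 1); R gets 6.
- B → Player II plays c3 (best of 5, 1, 9); R gets 9.
- C → Player II plays c1 (best of 7, 0, 2); R gets -3.
- D → Player II plays c2 (best of 1, 9, -4); R gets 7.
Among 6, 9, -3, 7, the best is 9 at B. Subgame-perfect outcome: (B, c3) with payoffs (9, 9).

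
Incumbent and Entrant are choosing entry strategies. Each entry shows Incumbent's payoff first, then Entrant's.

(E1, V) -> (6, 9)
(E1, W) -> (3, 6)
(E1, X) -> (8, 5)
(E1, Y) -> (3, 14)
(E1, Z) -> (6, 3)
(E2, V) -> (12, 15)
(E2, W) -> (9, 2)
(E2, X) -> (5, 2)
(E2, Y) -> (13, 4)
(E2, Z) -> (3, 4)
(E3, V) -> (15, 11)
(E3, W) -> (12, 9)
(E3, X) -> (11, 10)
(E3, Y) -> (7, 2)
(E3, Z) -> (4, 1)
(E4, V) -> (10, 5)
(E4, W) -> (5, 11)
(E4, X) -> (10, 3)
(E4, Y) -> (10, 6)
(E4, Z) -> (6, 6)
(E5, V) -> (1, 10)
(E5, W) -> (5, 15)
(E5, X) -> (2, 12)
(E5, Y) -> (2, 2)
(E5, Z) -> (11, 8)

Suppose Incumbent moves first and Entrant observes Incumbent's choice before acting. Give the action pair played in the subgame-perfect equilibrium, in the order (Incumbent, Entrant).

(E3, V)

Backward induction with Incumbent moving first.
- E1 → Entrant plays Y (best of 9, 6, 5, 14, 3); Incumbent gets 3.
- E2 → Entrant plays V (best of 15, 2, 2, 4, 4); Incumbent gets 12.
- E3 → Entrant plays V (best of 11, 9, 10, 2, 1); Incumbent gets 15.
- E4 → Entrant plays W (best of 5, 11, 3, 6, 6); Incumbent gets 5.
- E5 → Entrant plays W (best of 10, 15, 12, 2, 8); Incumbent gets 5.
Incumbent's induced payoffs are 3, 12, 15, 5, 5, so Incumbent commits to E3. Subgame-perfect outcome: (E3, V) with payoffs (15, 11).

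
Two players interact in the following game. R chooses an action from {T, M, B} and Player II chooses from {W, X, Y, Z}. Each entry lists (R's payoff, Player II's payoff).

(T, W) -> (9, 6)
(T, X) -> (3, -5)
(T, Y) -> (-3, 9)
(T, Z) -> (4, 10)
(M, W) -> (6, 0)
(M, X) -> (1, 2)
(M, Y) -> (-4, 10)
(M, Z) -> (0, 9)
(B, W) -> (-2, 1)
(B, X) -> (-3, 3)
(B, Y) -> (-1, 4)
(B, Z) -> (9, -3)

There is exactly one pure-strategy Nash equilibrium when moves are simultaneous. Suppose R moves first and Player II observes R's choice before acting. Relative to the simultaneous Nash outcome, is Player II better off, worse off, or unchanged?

Player II best-responds to each possible R move:
- T: BR = Z, leader payoff 4.
- M: BR = Y, leader payoff -4.
- B: BR = Y, leader payoff -1.
R's induced payoffs are 4, -4, -1, so R commits to T. Subgame-perfect outcome: (T, Z) with payoffs (4, 10).
Now find the simultaneous Nash equilibrium.
R's best replies: W→T; X→T; Y→B; Z→B.
Player II's best replies: T→Z; M→Y; B→Y.
Only (B, Y) has each player best-responding; Nash payoffs (-1, 4).
Player II earns 10 sequentially versus 4 at the Nash outcome: better off.

better off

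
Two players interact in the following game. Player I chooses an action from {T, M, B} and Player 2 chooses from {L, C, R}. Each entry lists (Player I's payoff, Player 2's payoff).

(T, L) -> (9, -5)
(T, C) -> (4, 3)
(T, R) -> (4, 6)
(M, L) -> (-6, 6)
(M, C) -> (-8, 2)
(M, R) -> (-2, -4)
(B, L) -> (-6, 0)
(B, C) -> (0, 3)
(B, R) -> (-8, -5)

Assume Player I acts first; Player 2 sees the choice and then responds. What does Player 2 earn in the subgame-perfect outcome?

Solve by backward induction (Player I leads).
- T: BR = R, leader payoff 4.
- M: BR = L, leader payoff -6.
- B: BR = C, leader payoff 0.
Player I's induced payoffs are 4, -6, 0, so Player I commits to T. Subgame-perfect outcome: (T, R) with payoffs (4, 6).

6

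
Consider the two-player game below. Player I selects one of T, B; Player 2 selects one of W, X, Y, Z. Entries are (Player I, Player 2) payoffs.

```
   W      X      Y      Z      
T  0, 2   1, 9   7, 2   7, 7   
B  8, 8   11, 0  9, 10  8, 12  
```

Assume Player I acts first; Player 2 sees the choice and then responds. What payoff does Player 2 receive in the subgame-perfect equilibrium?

12

Player 2 best-responds to each possible Player I move:
- T: BR = X, leader payoff 1.
- B: BR = Z, leader payoff 8.
Among 1, 8, the best is 8 at B. Subgame-perfect outcome: (B, Z) with payoffs (8, 12).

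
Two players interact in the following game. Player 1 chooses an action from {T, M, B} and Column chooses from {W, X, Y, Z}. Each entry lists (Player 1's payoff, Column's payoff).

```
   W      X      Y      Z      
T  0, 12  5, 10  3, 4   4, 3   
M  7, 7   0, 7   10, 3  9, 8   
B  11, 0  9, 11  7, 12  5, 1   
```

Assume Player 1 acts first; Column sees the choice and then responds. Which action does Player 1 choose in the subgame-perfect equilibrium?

M

Work backward from Column's decision.
- T → Column plays W (best of 12, 10, 4, 3); Player 1 gets 0.
- M → Column plays Z (best of 7, 7, 3, 8); Player 1 gets 9.
- B → Column plays Y (best of 0, 11, 12, 1); Player 1 gets 7.
Player 1's induced payoffs are 0, 9, 7, so Player 1 commits to M. Subgame-perfect outcome: (M, Z) with payoffs (9, 8).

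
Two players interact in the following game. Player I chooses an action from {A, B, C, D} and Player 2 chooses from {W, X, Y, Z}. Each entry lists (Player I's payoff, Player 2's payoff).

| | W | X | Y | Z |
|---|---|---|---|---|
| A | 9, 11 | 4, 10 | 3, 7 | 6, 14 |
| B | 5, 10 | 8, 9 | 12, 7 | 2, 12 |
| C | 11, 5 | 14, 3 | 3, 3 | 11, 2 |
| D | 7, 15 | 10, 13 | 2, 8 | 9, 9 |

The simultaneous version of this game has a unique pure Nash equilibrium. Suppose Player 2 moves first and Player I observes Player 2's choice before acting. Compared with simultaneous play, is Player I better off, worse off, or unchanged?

Work backward from Player I's decision.
- W: Player I compares 9, 5, 11, 7 and picks C; Player 2 would get 5.
- X: Player I compares 4, 8, 14, 10 and picks C; Player 2 would get 3.
- Y: Player I compares 3, 12, 3, 2 and picks B; Player 2 would get 7.
- Z: Player I compares 6, 2, 11, 9 and picks C; Player 2 would get 2.
Maximizing over 5, 3, 7, 2, Player 2 chooses Y. Subgame-perfect outcome: (B, Y) with payoffs (12, 7).
Now find the simultaneous Nash equilibrium.
Player I's best replies: W→C; X→C; Y→B; Z→C.
Player 2's best replies: A→Z; B→Z; C→W; D→W.
The unique mutual best reply is (C, W), giving (11, 5).
Player I earns 12 sequentially versus 11 at the Nash outcome: better off.

better off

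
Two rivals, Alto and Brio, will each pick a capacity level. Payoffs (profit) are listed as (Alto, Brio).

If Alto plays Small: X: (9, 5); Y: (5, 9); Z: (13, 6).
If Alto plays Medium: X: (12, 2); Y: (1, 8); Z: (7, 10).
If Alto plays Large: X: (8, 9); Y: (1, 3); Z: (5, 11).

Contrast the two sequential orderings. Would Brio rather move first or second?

second

If Alto leads: Brio's best replies are Small→Y, Medium→Z, Large→Z; Alto's induced payoffs 5, 7, 5; outcome (Medium, Z), payoffs (7, 10).
If Brio leads: Alto's best replies are X→Medium, Y→Small, Z→Small; Brio's induced payoffs 2, 9, 6; outcome (Small, Y), payoffs (5, 9).
Brio gets 9 moving first and 10 moving second, so Brio prefers to move second.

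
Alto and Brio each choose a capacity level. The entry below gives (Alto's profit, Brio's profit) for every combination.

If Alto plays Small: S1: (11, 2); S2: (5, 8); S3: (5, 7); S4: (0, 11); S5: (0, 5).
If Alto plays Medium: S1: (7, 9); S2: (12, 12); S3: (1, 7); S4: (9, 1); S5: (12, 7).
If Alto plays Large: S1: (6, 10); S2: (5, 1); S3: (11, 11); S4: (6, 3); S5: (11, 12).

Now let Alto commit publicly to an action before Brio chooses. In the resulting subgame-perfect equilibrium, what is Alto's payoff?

Backward induction with Alto moving first.
- Small → Brio plays S4 (best of 2, 8, 7, 11, 5); Alto gets 0.
- Medium → Brio plays S2 (best of 9, 12, 7, 1, 7); Alto gets 12.
- Large → Brio plays S5 (best of 10, 1, 11, 3, 12); Alto gets 11.
Among 0, 12, 11, the best is 12 at Medium. Subgame-perfect outcome: (Medium, S2) with payoffs (12, 12).

12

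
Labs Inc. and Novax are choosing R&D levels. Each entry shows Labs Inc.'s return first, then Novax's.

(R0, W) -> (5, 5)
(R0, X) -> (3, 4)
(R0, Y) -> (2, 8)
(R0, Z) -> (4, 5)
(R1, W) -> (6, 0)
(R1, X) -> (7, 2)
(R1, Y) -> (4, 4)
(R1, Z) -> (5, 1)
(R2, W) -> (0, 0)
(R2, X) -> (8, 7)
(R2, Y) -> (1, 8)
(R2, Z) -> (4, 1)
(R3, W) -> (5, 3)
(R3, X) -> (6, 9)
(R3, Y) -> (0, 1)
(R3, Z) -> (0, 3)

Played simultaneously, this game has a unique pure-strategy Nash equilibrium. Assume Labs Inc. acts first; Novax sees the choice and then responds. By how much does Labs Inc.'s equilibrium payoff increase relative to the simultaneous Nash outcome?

Novax best-responds to each possible Labs Inc. move:
- R0 → Novax plays Y (best of 5, 4, 8, 5); Labs Inc. gets 2.
- R1 → Novax plays Y (best of 0, 2, 4, 1); Labs Inc. gets 4.
- R2 → Novax plays Y (best of 0, 7, 8, 1); Labs Inc. gets 1.
- R3 → Novax plays X (best of 3, 9, 1, 3); Labs Inc. gets 6.
Among 2, 4, 1, 6, the best is 6 at R3. Subgame-perfect outcome: (R3, X) with payoffs (6, 9).
For the simultaneous game, intersect best replies.
Labs Inc.'s best replies: W→R1; X→R2; Y→R1; Z→R1.
Novax's best replies: R0→Y; R1→Y; R2→Y; R3→X.
The unique mutual best reply is (R1, Y), giving (4, 4).
Labs Inc.'s commitment gain: 6 − 4 = 2.

2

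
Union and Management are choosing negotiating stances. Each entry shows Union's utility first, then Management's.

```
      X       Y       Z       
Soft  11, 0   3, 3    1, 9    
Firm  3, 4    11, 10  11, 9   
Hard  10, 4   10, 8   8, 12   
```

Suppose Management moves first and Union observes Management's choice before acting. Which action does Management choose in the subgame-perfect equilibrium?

Y

Union best-responds to each possible Management move:
- X: BR = Soft, leader payoff 0.
- Y: BR = Firm, leader payoff 10.
- Z: BR = Firm, leader payoff 9.
Among 0, 10, 9, the best is 10 at Y. Subgame-perfect outcome: (Firm, Y) with payoffs (11, 10).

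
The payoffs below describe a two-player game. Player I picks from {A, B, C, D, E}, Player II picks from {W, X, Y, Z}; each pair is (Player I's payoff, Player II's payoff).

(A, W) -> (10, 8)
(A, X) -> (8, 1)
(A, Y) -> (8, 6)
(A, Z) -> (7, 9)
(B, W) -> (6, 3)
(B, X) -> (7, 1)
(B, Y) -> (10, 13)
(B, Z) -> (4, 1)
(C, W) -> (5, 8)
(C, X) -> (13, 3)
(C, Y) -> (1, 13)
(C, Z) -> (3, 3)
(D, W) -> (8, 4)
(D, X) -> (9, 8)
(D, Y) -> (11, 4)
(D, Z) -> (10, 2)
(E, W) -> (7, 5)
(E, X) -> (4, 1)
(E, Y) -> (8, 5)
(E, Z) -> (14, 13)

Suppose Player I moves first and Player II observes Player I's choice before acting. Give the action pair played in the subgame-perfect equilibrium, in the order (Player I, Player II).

Player II best-responds to each possible Player I move:
- A: Player II compares 8, 1, 6, 9 and picks Z; Player I would get 7.
- B: Player II compares 3, 1, 13, 1 and picks Y; Player I would get 10.
- C: Player II compares 8, 3, 13, 3 and picks Y; Player I would get 1.
- D: Player II compares 4, 8, 4, 2 and picks X; Player I would get 9.
- E: Player II compares 5, 1, 5, 13 and picks Z; Player I would get 14.
Among 7, 10, 1, 9, 14, the best is 14 at E. Subgame-perfect outcome: (E, Z) with payoffs (14, 13).

(E, Z)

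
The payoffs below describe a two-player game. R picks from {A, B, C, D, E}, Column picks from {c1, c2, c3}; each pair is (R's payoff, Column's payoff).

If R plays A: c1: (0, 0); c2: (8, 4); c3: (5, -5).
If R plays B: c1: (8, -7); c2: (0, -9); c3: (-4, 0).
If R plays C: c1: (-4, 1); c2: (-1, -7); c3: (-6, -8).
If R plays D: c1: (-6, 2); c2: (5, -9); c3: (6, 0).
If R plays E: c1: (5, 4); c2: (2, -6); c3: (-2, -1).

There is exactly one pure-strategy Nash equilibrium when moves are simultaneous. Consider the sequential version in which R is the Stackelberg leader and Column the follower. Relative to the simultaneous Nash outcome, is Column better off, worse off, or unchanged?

Column best-responds to each possible R move:
- A: Column compares 0, 4, -5 and picks c2; R would get 8.
- B: Column compares -7, -9, 0 and picks c3; R would get -4.
- C: Column compares 1, -7, -8 and picks c1; R would get -4.
- D: Column compares 2, -9, 0 and picks c1; R would get -6.
- E: Column compares 4, -6, -1 and picks c1; R would get 5.
Among 8, -4, -4, -6, 5, the best is 8 at A. Subgame-perfect outcome: (A, c2) with payoffs (8, 4).
For the simultaneous game, intersect best replies.
R's best replies: c1→B; c2→A; c3→D.
Column's best replies: A→c2; B→c3; C→c1; D→c1; E→c1.
The unique mutual best reply is (A, c2), giving (8, 4).
Column earns 4 sequentially versus 4 at the Nash outcome: unchanged.

unchanged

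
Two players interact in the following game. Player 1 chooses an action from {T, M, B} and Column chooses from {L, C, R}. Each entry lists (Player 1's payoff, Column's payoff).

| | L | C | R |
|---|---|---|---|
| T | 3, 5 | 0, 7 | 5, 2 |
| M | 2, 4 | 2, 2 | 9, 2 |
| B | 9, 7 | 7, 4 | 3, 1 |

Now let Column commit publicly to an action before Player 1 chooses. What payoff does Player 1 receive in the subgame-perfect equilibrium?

Backward induction with Column moving first.
- L: BR = B, leader payoff 7.
- C: BR = B, leader payoff 4.
- R: BR = M, leader payoff 2.
Column's induced payoffs are 7, 4, 2, so Column commits to L. Subgame-perfect outcome: (B, L) with payoffs (9, 7).

9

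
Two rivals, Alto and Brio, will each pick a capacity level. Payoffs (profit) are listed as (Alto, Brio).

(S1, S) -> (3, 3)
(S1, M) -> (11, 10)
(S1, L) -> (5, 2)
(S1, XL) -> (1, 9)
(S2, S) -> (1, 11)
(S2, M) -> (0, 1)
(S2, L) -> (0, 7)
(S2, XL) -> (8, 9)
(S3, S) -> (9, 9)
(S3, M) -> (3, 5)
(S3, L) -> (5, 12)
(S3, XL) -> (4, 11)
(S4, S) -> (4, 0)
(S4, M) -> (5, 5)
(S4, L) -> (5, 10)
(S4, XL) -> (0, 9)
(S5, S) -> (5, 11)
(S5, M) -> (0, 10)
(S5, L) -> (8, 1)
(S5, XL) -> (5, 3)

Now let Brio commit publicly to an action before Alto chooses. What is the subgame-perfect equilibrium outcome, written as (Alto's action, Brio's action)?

Backward induction with Brio moving first.
- S: BR = S3, leader payoff 9.
- M: BR = S1, leader payoff 10.
- L: BR = S5, leader payoff 1.
- XL: BR = S2, leader payoff 9.
Maximizing over 9, 10, 1, 9, Brio chooses M. Subgame-perfect outcome: (S1, M) with payoffs (11, 10).

(S1, M)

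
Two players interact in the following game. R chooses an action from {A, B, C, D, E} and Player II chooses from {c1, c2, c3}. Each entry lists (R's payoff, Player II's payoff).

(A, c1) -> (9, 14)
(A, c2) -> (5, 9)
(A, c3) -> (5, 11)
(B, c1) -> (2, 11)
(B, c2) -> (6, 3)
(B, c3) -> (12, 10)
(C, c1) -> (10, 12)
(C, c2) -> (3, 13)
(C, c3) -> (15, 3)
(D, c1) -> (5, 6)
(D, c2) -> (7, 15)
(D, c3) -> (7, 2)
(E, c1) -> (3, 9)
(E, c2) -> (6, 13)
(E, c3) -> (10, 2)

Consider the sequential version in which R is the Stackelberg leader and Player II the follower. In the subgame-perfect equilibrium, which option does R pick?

Work backward from Player II's decision.
- A: Player II compares 14, 9, 11 and picks c1; R would get 9.
- B: Player II compares 11, 3, 10 and picks c1; R would get 2.
- C: Player II compares 12, 13, 3 and picks c2; R would get 3.
- D: Player II compares 6, 15, 2 and picks c2; R would get 7.
- E: Player II compares 9, 13, 2 and picks c2; R would get 6.
Among 9, 2, 3, 7, 6, the best is 9 at A. Subgame-perfect outcome: (A, c1) with payoffs (9, 14).

A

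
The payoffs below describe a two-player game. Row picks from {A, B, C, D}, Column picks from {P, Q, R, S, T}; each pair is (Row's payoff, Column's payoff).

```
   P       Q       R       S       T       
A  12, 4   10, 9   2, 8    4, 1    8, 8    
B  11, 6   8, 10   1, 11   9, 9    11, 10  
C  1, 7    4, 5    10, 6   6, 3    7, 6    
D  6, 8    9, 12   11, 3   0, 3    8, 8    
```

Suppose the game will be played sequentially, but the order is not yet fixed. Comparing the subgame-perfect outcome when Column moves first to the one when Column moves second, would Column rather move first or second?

If Row leads: Column's best replies are A→Q, B→R, C→P, D→Q; Row's induced payoffs 10, 1, 1, 9; outcome (A, Q), payoffs (10, 9).
If Column leads: Row's best replies are P→A, Q→A, R→D, S→B, T→B; Column's induced payoffs 4, 9, 3, 9, 10; outcome (B, T), payoffs (11, 10).
Column gets 10 moving first and 9 moving second, so Column prefers to move first.

first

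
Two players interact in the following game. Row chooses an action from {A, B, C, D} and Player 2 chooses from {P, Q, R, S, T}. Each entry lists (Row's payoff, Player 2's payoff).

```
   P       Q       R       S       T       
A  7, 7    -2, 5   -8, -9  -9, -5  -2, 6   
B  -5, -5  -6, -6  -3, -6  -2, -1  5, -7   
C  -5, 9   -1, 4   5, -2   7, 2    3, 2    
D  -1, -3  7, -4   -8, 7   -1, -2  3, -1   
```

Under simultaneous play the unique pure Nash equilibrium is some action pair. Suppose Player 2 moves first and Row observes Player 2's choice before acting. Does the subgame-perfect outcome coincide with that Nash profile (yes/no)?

Solve by backward induction (Player 2 leads).
- P: BR = A, leader payoff 7.
- Q: BR = D, leader payoff -4.
- R: BR = C, leader payoff -2.
- S: BR = C, leader payoff 2.
- T: BR = B, leader payoff -7.
Maximizing over 7, -4, -2, 2, -7, Player 2 chooses P. Subgame-perfect outcome: (A, P) with payoffs (7, 7).
Under simultaneous play:
Row's best replies: P→A; Q→D; R→C; S→C; T→B.
Player 2's best replies: A→P; B→S; C→P; D→R.
Only (A, P) has each player best-responding; Nash payoffs (7, 7).
Sequential outcome (A, P) coincides with the Nash profile (A, P).

yes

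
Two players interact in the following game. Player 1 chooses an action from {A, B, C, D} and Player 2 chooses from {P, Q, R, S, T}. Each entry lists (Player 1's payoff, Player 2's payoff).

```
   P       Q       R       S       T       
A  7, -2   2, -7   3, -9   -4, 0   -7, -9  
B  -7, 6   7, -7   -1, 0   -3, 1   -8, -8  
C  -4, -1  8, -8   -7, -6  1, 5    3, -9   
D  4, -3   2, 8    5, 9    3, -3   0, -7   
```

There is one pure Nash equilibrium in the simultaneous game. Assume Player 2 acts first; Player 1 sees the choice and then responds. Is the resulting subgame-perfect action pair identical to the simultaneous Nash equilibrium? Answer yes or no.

yes

Backward induction with Player 2 moving first.
- P: Player 1 compares 7, -7, -4, 4 and picks A; Player 2 would get -2.
- Q: Player 1 compares 2, 7, 8, 2 and picks C; Player 2 would get -8.
- R: Player 1 compares 3, -1, -7, 5 and picks D; Player 2 would get 9.
- S: Player 1 compares -4, -3, 1, 3 and picks D; Player 2 would get -3.
- T: Player 1 compares -7, -8, 3, 0 and picks C; Player 2 would get -9.
Among -2, -8, 9, -3, -9, the best is 9 at R. Subgame-perfect outcome: (D, R) with payoffs (5, 9).
Under simultaneous play:
Player 1's best replies: P→A; Q→C; R→D; S→D; T→C.
Player 2's best replies: A→S; B→P; C→S; D→R.
Only (D, R) has each player best-responding; Nash payoffs (5, 9).
Sequential outcome (D, R) coincides with the Nash profile (D, R).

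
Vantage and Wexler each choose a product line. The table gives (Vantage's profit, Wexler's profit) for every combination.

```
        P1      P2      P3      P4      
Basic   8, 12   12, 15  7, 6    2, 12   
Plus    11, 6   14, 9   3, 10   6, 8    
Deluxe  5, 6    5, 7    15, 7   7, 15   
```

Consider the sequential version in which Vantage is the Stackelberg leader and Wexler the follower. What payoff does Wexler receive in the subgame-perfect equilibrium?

Solve by backward induction (Vantage leads).
- Basic → Wexler plays P2 (best of 12, 15, 6, 12); Vantage gets 12.
- Plus → Wexler plays P3 (best of 6, 9, 10, 8); Vantage gets 3.
- Deluxe → Wexler plays P4 (best of 6, 7, 7, 15); Vantage gets 7.
Maximizing over 12, 3, 7, Vantage chooses Basic. Subgame-perfect outcome: (Basic, P2) with payoffs (12, 15).

15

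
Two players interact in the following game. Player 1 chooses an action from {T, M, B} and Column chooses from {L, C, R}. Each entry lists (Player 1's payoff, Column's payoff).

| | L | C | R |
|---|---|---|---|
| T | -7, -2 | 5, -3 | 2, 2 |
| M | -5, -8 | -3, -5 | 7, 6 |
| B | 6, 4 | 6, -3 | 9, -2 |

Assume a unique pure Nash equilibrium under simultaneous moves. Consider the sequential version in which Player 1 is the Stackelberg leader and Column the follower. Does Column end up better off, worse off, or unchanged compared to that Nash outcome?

better off

Work backward from Column's decision.
- T: BR = R, leader payoff 2.
- M: BR = R, leader payoff 7.
- B: BR = L, leader payoff 6.
Player 1's induced payoffs are 2, 7, 6, so Player 1 commits to M. Subgame-perfect outcome: (M, R) with payoffs (7, 6).
Now find the simultaneous Nash equilibrium.
Player 1's best replies: L→B; C→B; R→B.
Column's best replies: T→R; M→R; B→L.
Only (B, L) has each player best-responding; Nash payoffs (6, 4).
Column earns 6 sequentially versus 4 at the Nash outcome: better off.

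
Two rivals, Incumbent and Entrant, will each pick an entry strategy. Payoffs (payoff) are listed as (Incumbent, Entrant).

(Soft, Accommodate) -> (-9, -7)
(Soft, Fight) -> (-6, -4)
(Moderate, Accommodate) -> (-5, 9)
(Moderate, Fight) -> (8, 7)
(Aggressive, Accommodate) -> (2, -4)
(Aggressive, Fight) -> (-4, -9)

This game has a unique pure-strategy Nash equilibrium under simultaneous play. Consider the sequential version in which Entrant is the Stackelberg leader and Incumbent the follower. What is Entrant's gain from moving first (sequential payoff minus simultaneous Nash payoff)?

Work backward from Incumbent's decision.
- Accommodate: BR = Aggressive, leader payoff -4.
- Fight: BR = Moderate, leader payoff 7.
Maximizing over -4, 7, Entrant chooses Fight. Subgame-perfect outcome: (Moderate, Fight) with payoffs (8, 7).
Now find the simultaneous Nash equilibrium.
Incumbent's best replies: Accommodate→Aggressive; Fight→Moderate.
Entrant's best replies: Soft→Fight; Moderate→Accommodate; Aggressive→Accommodate.
The unique mutual best reply is (Aggressive, Accommodate), giving (2, -4).
Entrant's commitment gain: 7 − -4 = 11.

11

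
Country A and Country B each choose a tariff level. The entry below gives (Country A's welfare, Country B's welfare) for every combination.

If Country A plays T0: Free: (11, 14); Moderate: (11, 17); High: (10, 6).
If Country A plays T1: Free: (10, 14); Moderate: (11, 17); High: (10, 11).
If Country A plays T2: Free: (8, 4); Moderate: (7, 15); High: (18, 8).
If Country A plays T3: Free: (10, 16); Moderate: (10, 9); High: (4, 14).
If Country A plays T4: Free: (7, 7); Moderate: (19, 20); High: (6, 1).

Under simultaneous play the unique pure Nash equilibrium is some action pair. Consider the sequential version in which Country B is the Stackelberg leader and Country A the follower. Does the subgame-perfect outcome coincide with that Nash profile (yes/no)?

yes

Backward induction with Country B moving first.
- Free: BR = T0, leader payoff 14.
- Moderate: BR = T4, leader payoff 20.
- High: BR = T2, leader payoff 8.
Country B's induced payoffs are 14, 20, 8, so Country B commits to Moderate. Subgame-perfect outcome: (T4, Moderate) with payoffs (19, 20).
Under simultaneous play:
Country A's best replies: Free→T0; Moderate→T4; High→T2.
Country B's best replies: T0→Moderate; T1→Moderate; T2→Moderate; T3→Free; T4→Moderate.
The unique mutual best reply is (T4, Moderate), giving (19, 20).
Sequential outcome (T4, Moderate) coincides with the Nash profile (T4, Moderate).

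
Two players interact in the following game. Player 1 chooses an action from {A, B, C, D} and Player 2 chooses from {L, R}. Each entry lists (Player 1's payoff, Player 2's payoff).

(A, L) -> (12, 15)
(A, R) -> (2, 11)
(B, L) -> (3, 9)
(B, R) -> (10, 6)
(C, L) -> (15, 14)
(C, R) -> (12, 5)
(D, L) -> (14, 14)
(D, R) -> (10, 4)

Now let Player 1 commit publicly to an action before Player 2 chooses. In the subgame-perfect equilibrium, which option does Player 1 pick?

Solve by backward induction (Player 1 leads).
- A: Player 2 compares 15, 11 and picks L; Player 1 would get 12.
- B: Player 2 compares 9, 6 and picks L; Player 1 would get 3.
- C: Player 2 compares 14, 5 and picks L; Player 1 would get 15.
- D: Player 2 compares 14, 4 and picks L; Player 1 would get 14.
Among 12, 3, 15, 14, the best is 15 at C. Subgame-perfect outcome: (C, L) with payoffs (15, 14).

C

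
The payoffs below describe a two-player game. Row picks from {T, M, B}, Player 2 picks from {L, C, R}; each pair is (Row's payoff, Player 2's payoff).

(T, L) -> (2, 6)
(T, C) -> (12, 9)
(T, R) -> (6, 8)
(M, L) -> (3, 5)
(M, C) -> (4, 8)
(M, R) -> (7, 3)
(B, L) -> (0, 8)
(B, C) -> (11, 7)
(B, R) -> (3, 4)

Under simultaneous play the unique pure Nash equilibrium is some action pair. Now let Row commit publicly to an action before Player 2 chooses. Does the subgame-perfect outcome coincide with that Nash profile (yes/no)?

yes

Solve by backward induction (Row leads).
- T: BR = C, leader payoff 12.
- M: BR = C, leader payoff 4.
- B: BR = L, leader payoff 0.
Row's induced payoffs are 12, 4, 0, so Row commits to T. Subgame-perfect outcome: (T, C) with payoffs (12, 9).
For the simultaneous game, intersect best replies.
Row's best replies: L→M; C→T; R→M.
Player 2's best replies: T→C; M→C; B→L.
The unique mutual best reply is (T, C), giving (12, 9).
Sequential outcome (T, C) coincides with the Nash profile (T, C).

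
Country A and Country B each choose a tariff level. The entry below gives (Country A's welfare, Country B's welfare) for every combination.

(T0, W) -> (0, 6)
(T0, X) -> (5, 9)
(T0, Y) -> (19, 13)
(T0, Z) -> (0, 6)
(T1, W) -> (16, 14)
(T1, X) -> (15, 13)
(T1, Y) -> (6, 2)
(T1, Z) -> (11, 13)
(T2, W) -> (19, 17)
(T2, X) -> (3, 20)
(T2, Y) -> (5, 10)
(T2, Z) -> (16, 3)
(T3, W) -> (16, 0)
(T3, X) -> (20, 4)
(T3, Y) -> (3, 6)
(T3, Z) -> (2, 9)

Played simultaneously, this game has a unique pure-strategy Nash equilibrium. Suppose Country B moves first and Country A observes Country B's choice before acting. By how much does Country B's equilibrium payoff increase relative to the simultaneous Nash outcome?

Work backward from Country A's decision.
- W: BR = T2, leader payoff 17.
- X: BR = T3, leader payoff 4.
- Y: BR = T0, leader payoff 13.
- Z: BR = T2, leader payoff 3.
Among 17, 4, 13, 3, the best is 17 at W. Subgame-perfect outcome: (T2, W) with payoffs (19, 17).
For the simultaneous game, intersect best replies.
Country A's best replies: W→T2; X→T3; Y→T0; Z→T2.
Country B's best replies: T0→Y; T1→W; T2→X; T3→Z.
The unique mutual best reply is (T0, Y), giving (19, 13).
Country B's commitment gain: 17 − 13 = 4.

4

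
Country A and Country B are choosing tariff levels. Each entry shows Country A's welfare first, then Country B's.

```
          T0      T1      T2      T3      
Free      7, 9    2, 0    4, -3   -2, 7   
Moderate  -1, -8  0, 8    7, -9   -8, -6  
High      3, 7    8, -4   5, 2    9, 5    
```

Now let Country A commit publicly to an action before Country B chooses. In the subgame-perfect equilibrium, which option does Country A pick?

Free

Work backward from Country B's decision.
- Free: Country B compares 9, 0, -3, 7 and picks T0; Country A would get 7.
- Moderate: Country B compares -8, 8, -9, -6 and picks T1; Country A would get 0.
- High: Country B compares 7, -4, 2, 5 and picks T0; Country A would get 3.
Among 7, 0, 3, the best is 7 at Free. Subgame-perfect outcome: (Free, T0) with payoffs (7, 9).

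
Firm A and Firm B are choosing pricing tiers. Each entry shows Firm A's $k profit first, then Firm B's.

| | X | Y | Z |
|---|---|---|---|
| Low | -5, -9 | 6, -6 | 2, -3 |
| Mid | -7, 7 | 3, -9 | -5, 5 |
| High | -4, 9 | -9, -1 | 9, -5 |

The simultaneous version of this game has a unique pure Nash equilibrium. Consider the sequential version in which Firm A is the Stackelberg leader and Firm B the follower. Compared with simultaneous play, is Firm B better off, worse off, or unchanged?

worse off

Backward induction with Firm A moving first.
- Low → Firm B plays Z (best of -9, -6, -3); Firm A gets 2.
- Mid → Firm B plays X (best of 7, -9, 5); Firm A gets -7.
- High → Firm B plays X (best of 9, -1, -5); Firm A gets -4.
Firm A's induced payoffs are 2, -7, -4, so Firm A commits to Low. Subgame-perfect outcome: (Low, Z) with payoffs (2, -3).
Under simultaneous play:
Firm A's best replies: X→High; Y→Low; Z→High.
Firm B's best replies: Low→Z; Mid→X; High→X.
Only (High, X) has each player best-responding; Nash payoffs (-4, 9).
Firm B earns -3 sequentially versus 9 at the Nash outcome: worse off.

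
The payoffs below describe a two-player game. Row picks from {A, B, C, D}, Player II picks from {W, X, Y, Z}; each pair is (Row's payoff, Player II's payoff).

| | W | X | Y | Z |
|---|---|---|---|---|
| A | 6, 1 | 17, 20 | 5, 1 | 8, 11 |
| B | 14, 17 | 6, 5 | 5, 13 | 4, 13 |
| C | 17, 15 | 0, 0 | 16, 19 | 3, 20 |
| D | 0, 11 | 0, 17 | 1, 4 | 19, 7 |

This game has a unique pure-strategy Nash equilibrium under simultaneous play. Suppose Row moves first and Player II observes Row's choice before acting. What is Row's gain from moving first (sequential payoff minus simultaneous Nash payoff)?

0

Work backward from Player II's decision.
- A: Player II compares 1, 20, 1, 11 and picks X; Row would get 17.
- B: Player II compares 17, 5, 13, 13 and picks W; Row would get 14.
- C: Player II compares 15, 0, 19, 20 and picks Z; Row would get 3.
- D: Player II compares 11, 17, 4, 7 and picks X; Row would get 0.
Maximizing over 17, 14, 3, 0, Row chooses A. Subgame-perfect outcome: (A, X) with payoffs (17, 20).
Under simultaneous play:
Row's best replies: W→C; X→A; Y→C; Z→D.
Player II's best replies: A→X; B→W; C→Z; D→X.
Only (A, X) has each player best-responding; Nash payoffs (17, 20).
Row's commitment gain: 17 − 17 = 0.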